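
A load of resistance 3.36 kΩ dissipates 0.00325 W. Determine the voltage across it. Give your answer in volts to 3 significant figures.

3.30 V

Rearranging the power relation for the two known quantities gives V = √(P R).
V = √(0.00325 × 3360) = 3.305 V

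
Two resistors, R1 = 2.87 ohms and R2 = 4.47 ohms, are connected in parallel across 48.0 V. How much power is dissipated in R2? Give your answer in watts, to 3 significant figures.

Parallel branches share the same voltage; P = V²/R gives the branch power in one step.
P_R2 = V² / R2 = (48.0)² / 4.47 Ω = 515.4 W

515 W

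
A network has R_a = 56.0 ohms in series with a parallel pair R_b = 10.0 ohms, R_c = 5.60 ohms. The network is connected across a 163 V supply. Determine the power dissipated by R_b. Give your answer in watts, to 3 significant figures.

Reduce the parallel pair to R_p first; the network is then a simple series string.
R_p = (10.0×5.60)/(10.0+5.60) = 3.590 Ω
R_total = 56.0 + 3.590 = 59.59 Ω
I = V / R_total = 163 / 59.59 = 2.735 A
Voltage across the parallel pair: V_p = I × R_p = 2.735 × 3.590 = 9.819 V
With V_p across R_b, its power is V_p²/R_b.
P_R_b = (9.819)² / 10.0 = 9.642 W

9.64 W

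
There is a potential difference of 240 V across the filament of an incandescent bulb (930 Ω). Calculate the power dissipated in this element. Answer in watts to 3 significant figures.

61.9 W

V and R are stated; P = V²/R avoids computing the current.
P = (240 V)² / 930 Ω = 61.94 W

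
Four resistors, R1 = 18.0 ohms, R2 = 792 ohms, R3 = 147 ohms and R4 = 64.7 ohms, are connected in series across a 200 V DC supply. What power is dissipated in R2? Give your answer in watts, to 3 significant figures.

30.3 W

In a series string the same current flows through every resistor — find that current, then P = I²R for the one we want.
R_total = 18.0 + 792 + 147 + 64.7 = 1022 Ω
I = V / R_total = 200 / 1022 = 0.1958 A
P_R2 = I² × R2 = (0.1958)² × 792 = 30.35 W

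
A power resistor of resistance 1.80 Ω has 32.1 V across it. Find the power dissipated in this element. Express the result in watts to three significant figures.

572 W

V and R are stated; P = V²/R avoids computing the current.
P = (32.1 V)² / 1.80 Ω = 572.5 W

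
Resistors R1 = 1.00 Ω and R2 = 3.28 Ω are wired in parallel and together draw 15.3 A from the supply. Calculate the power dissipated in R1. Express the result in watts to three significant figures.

137 W

The branches share the same voltage, but only the total current is given — find V from the equivalent resistance first.
1/R_eq = 1/1.00 + 1/3.28 ⇒ R_eq = 0.7664 Ω
V = I_total × R_eq = 15.30 × 0.7664 = 11.73 V
P_R1 = V² / R1 = (11.73)² / 1.00 = 137.5 W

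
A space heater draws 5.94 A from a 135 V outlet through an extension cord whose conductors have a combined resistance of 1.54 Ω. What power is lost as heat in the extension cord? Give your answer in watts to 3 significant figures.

Only the current and the line resistance are needed for the I²R loss.
The extension cord carries the full 5.94 A.
P_line = I² R_line = (5.940)² × 1.54 = 54.34 W

54.3 W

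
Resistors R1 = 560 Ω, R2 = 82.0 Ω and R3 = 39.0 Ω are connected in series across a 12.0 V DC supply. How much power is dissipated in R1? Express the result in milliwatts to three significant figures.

174 mW

Every series element carries the same I. Get I from the total resistance, then P = I² × R1.
R_total = 560 + 82.0 + 39.0 = 681.0 Ω
I = V / R_total = 12.0 / 681.0 = 0.01762 A
P_R1 = I² × R1 = (0.01762)² × 560 = 0.1739 W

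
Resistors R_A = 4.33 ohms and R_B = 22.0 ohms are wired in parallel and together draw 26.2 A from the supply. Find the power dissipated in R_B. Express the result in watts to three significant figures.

408 W

Only the total current is stated, so first find the parallel equivalent to get the voltage across the combination.
1/R_eq = 1/4.33 + 1/22.0 ⇒ R_eq = 3.618 Ω
V = I_total × R_eq = 26.20 × 3.618 = 94.79 V
P_R_B = V² / R_B = (94.79)² / 22.0 = 408.4 W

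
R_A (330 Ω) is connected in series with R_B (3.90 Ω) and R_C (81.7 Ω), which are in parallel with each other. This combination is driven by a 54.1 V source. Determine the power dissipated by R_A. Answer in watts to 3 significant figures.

8.67 W

Collapse R_B‖R_C to a single equivalent, reducing the network to two series elements.
R_p = (3.90×81.7)/(3.90+81.7) = 3.722 Ω
R_total = 330 + 3.722 = 333.7 Ω
I = V / R_total = 54.1 / 333.7 = 0.1621 A
The full supply current passes through R_A: P = I²R.
P_R_A = (0.1621)² × 330 = 8.672 W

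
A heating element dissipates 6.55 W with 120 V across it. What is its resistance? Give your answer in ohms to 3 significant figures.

The two known quantities fix the third via R = V² / P.
R = (120)² / 6.55 = 2198 Ω

2200 Ω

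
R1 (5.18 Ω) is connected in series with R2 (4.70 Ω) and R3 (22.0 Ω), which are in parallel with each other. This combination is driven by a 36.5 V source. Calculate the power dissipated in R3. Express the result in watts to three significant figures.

11.1 W

Replace R2 and R3 with their parallel equivalent so the circuit becomes R1 in series with R_p.
R_p = (4.70×22.0)/(4.70+22.0) = 3.873 Ω
R_total = 5.18 + 3.873 = 9.053 Ω
I = V / R_total = 36.5 / 9.053 = 4.032 A
Voltage across the parallel pair: V_p = I × R_p = 4.032 × 3.873 = 15.61 V
R3 sees V_p directly, so P = V_p² / R3.
P_R3 = (15.61)² / 22.0 = 11.08 W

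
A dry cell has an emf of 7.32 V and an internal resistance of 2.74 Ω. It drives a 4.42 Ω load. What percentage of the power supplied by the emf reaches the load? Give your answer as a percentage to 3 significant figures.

61.7 %

η = P_load/(P_load+P_int) = I²R/(I²R+I²r) = R/(R+r) — the I² cancels for series elements.
η = R / (R + r) = 4.42 / (4.42 + 2.74) = 0.6173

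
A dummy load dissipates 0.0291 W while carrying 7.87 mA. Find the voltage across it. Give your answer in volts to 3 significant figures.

From P = V I = I²R = V²/R, with the two given quantities we get V = P / I.
V = 0.0291 / 0.007870 = 3.698 V

3.70 V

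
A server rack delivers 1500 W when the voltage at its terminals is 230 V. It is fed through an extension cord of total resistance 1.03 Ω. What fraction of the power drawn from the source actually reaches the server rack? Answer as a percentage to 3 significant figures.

I = P / V = 1500 / 230 = 6.522 A through the extension cord.
P_line = I² R_line = (6.522)² × 1.03 = 43.81 W
P_source = P_load + P_line = 1500 + 43.81 = 1544 W
η = P_load / P_source = 1500 / 1544 = 0.9716

97.2 %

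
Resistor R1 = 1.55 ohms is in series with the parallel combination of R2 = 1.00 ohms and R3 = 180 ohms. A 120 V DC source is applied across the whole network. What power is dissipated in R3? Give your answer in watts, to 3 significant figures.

12.2 W

Reduce the parallel pair to R_p first; the network is then a simple series string.
R_p = (1.00×180)/(1.00+180) = 0.9945 Ω
R_total = 1.55 + 0.9945 = 2.544 Ω
I = V / R_total = 120 / 2.544 = 47.16 A
Voltage across the parallel pair: V_p = I × R_p = 47.16 × 0.9945 = 46.90 V
R3 is across V_p, so use P = V²/R for that branch.
P_R3 = (46.90)² / 180 = 12.22 W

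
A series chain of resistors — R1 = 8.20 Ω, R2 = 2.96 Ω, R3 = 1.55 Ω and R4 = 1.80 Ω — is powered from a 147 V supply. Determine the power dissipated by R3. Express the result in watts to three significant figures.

Since the resistors are in series they all carry the loop current I = V/R_total; the power in any one is I²R.
R_total = 8.20 + 2.96 + 1.55 + 1.80 = 14.51 Ω
I = V / R_total = 147 / 14.51 = 10.13 A
P_R3 = I² × R3 = (10.13)² × 1.55 = 159.1 W

159 W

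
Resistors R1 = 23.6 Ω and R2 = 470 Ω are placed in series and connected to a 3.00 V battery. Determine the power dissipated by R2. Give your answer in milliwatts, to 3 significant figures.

17.4 mW

Since the resistors are in series they all carry the loop current I = V/R_total; the power in any one is I²R.
R_total = 23.6 + 470 = 493.6 Ω
I = V / R_total = 3.00 / 493.6 = 0.006078 A
P_R2 = I² × R2 = (0.006078)² × 470 = 0.01736 W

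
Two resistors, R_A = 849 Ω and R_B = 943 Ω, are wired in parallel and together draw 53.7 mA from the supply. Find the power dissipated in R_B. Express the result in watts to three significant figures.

0.610 W

Only the total current is stated, so first find the parallel equivalent to get the voltage across the combination.
1/R_eq = 1/849 + 1/943 ⇒ R_eq = 446.8 Ω
V = I_total × R_eq = 0.05370 × 446.8 = 23.99 V
P_R_B = V² / R_B = (23.99)² / 943 = 0.6104 W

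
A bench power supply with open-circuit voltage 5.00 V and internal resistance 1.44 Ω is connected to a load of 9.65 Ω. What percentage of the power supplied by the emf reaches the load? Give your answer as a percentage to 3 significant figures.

87.0 %

Both r and R carry the same current, so the power split is just the resistance split: η = R/(R+r).
η = R / (R + r) = 9.65 / (9.65 + 1.44) = 0.8702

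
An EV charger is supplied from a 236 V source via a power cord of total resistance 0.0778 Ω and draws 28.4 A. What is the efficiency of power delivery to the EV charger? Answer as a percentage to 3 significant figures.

99.1 %

The power cord carries the full 28.4 A.
P_line = I² R_line = (28.40)² × 0.0778 = 62.75 W
P_source = V I = 236 × 28.40 = 6702 W; P_load = 6640 W
η = P_load / P_source = 6640 / 6702 = 0.9906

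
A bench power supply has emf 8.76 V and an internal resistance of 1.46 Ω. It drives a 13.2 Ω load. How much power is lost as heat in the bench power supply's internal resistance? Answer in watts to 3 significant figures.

0.521 W

The internal resistance carries the same current as the load; P_int = I²r.
I = ε / (r + R) = 8.76 / (1.46 + 13.2) = 0.5975 A
P_int = I² r = (0.5975)² × 1.46 = 0.5213 W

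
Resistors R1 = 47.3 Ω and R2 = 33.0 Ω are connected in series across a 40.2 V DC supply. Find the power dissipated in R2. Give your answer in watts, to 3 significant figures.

Every series element carries the same I. Get I from the total resistance, then P = I² × R2.
R_total = 47.3 + 33.0 = 80.30 Ω
I = V / R_total = 40.2 / 80.30 = 0.5006 A
P_R2 = I² × R2 = (0.5006)² × 33.0 = 8.271 W

8.27 W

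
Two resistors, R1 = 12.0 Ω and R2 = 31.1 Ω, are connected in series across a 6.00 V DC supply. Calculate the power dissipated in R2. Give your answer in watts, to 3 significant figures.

In a series string the same current flows through every resistor — find that current, then P = I²R for the one we want.
R_total = 12.0 + 31.1 = 43.10 Ω
I = V / R_total = 6.00 / 43.10 = 0.1392 A
P_R2 = I² × R2 = (0.1392)² × 31.1 = 0.6027 W

0.603 W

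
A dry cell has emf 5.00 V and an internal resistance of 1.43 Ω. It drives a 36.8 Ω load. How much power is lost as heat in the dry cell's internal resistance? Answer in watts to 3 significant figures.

0.0245 W

Internal loss is I²r, with I set by the total series resistance r+R.
I = ε / (r + R) = 5.00 / (1.43 + 36.8) = 0.1308 A
P_int = I² r = (0.1308)² × 1.43 = 0.02446 W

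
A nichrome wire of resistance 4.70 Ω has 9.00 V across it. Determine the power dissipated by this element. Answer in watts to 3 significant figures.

Voltage and resistance are given, so P = V²/R is the one-step route.
P = (9.00 V)² / 4.70 Ω = 17.23 W

17.2 W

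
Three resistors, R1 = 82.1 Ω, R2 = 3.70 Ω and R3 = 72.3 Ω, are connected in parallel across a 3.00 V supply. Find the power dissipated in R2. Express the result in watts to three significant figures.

2.43 W

Each parallel branch sees the full supply voltage, so P = V²/R applies directly to the target branch.
P_R2 = V² / R2 = (3.00)² / 3.70 Ω = 2.432 W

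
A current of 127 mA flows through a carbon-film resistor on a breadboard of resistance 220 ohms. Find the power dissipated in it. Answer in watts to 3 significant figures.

3.55 W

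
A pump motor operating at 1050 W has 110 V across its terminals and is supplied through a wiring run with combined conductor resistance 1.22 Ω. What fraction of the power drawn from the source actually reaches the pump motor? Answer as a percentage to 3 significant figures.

I = P / V = 1050 / 110 = 9.545 A through the wiring run.
P_line = I² R_line = (9.545)² × 1.22 = 111.2 W
P_source = P_load + P_line = 1050 + 111.2 = 1161 W
η = P_load / P_source = 1050 / 1161 = 0.9043

90.4 %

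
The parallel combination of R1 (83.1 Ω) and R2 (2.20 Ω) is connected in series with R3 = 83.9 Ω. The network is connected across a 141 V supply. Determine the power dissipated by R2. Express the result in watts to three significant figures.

Collapse the R1‖R2 pair into one equivalent R_p; then R_p and R3 form a series string.
R_p = (83.1×2.20)/(83.1+2.20) = 2.143 Ω
R_total = R_p + 83.9 = 2.143 + 83.9 = 86.04 Ω
I = V / R_total = 141 / 86.04 = 1.639 A
Voltage across the parallel pair: V_p = I × R_p = 1.639 × 2.143 = 3.512 V
R2 sits across V_p; its power is V_p²/R.
P_R2 = (3.512)² / 2.20 = 5.607 W

5.61 W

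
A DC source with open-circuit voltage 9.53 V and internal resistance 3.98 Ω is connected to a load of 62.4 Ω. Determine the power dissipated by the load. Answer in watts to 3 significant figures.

1.29 W

Load and internal resistance form a series loop — compute the loop current, then the load power via I²R.
I = ε / (r + R) = 9.53 / (3.98 + 62.4) = 0.1436 A
P_load = I² R = (0.1436)² × 62.4 = 1.286 W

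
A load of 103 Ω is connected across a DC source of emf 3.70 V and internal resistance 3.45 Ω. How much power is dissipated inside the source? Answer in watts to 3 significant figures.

0.00417 W

Internal loss is I²r, with I set by the total series resistance r+R.
I = ε / (r + R) = 3.70 / (3.45 + 103) = 0.03476 A
P_int = I² r = (0.03476)² × 3.45 = 0.004168 W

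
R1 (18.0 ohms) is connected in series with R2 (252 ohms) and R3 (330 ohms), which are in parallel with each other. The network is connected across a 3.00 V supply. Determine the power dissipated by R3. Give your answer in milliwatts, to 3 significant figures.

Reduce the parallel pair to R_p first; the network is then a simple series string.
R_p = (252×330)/(252+330) = 142.9 Ω
R_total = 18.0 + 142.9 = 160.9 Ω
I = V / R_total = 3.00 / 160.9 = 0.01865 A
Voltage across the parallel pair: V_p = I × R_p = 0.01865 × 142.9 = 2.664 V
R3 is across V_p, so use P = V²/R for that branch.
P_R3 = (2.664)² / 330 = 0.02151 W

21.5 mW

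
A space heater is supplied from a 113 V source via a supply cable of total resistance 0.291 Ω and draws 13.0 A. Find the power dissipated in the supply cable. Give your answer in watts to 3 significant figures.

49.2 W

Only the current and the line resistance are needed for the I²R loss.
The supply cable carries the full 13.0 A.
P_line = I² R_line = (13.00)² × 0.291 = 49.18 W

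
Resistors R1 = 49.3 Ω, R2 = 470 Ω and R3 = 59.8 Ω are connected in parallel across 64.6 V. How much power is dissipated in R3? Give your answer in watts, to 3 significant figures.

The supply voltage appears across each parallel branch — just use P = V²/R3.
P_R3 = V² / R3 = (64.6)² / 59.8 Ω = 69.79 W

69.8 W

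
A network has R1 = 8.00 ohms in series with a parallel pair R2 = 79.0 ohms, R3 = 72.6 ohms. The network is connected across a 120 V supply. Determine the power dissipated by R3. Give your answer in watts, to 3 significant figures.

135 W

First combine the parallel branches into one equivalent R_p, then R1 + R_p is a series pair.
R_p = (79.0×72.6)/(79.0+72.6) = 37.83 Ω
R_total = 8.00 + 37.83 = 45.83 Ω
I = V / R_total = 120 / 45.83 = 2.618 A
Voltage across the parallel pair: V_p = I × R_p = 2.618 × 37.83 = 99.05 V
With V_p across R3, its power is V_p²/R3.
P_R3 = (99.05)² / 72.6 = 135.1 W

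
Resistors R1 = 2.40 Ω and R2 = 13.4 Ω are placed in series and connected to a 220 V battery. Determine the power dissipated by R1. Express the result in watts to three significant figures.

In a series string the same current flows through every resistor — find that current, then P = I²R for the one we want.
R_total = 2.40 + 13.4 = 15.80 Ω
I = V / R_total = 220 / 15.80 = 13.92 A
P_R1 = I² × R1 = (13.92)² × 2.40 = 465.3 W

465 W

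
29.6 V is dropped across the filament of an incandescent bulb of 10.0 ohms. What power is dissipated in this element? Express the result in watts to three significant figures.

87.6 W

With V across and R both known, P = V²/R gives the dissipation directly.
P = (29.6 V)² / 10.0 Ω = 87.62 W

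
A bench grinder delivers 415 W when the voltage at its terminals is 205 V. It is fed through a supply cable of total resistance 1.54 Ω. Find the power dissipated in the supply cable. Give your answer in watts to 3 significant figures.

6.31 W

Line loss is just I²R for the cable — we know both I and R_line directly.
I = P / V = 415 / 205 = 2.024 A through the supply cable.
P_line = I² R_line = (2.024)² × 1.54 = 6.311 W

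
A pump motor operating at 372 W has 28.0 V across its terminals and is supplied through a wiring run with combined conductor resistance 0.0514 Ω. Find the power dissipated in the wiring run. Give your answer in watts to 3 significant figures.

Only the current and the line resistance are needed for the I²R loss.
I = P / V = 372 / 28.0 = 13.29 A through the wiring run.
P_line = I² R_line = (13.29)² × 0.0514 = 9.073 W

9.07 W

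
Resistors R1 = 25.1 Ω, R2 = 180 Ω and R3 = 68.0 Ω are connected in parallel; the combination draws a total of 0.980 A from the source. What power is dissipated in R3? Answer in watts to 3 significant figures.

The branches share the same voltage, but only the total current is given — find V from the equivalent resistance first.
1/R_eq = 1/25.1 + 1/180 + 1/68.0 ⇒ R_eq = 16.64 Ω
V = I_total × R_eq = 0.9800 × 16.64 = 16.31 V
P_R3 = V² / R3 = (16.31)² / 68.0 = 3.910 W

3.91 W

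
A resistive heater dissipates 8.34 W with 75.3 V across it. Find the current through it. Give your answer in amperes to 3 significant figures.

Rearranging the power relation for the two known quantities gives I = P / V.
I = 8.34 / 75.3 = 0.1108 A

0.111 A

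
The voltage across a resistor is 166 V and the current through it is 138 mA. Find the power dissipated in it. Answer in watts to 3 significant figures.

Both the voltage across and the current through the element are known, so P = V I applies directly.
P = 166 V × 0.1380 A = 22.91 W

22.9 W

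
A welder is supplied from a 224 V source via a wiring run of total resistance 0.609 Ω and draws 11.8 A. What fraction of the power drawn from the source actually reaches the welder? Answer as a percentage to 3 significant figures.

96.8 %

The wiring run carries the full 11.8 A.
P_line = I² R_line = (11.80)² × 0.609 = 84.80 W
P_source = V I = 224 × 11.80 = 2643 W; P_load = 2558 W
η = P_load / P_source = 2558 / 2643 = 0.9679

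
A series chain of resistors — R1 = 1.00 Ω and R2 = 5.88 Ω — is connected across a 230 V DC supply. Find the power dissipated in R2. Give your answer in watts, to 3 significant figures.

6570 W

Since the resistors are in series they all carry the loop current I = V/R_total; the power in any one is I²R.
R_total = 1.00 + 5.88 = 6.880 Ω
I = V / R_total = 230 / 6.880 = 33.43 A
P_R2 = I² × R2 = (33.43)² × 5.88 = 6571 W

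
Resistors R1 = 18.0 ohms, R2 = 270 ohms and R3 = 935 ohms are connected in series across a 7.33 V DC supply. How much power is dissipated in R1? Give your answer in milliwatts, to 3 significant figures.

0.647 mW

Every series element carries the same I. Get I from the total resistance, then P = I² × R1.
R_total = 18.0 + 270 + 935 = 1223 Ω
I = V / R_total = 7.33 / 1223 = 0.005993 A
P_R1 = I² × R1 = (0.005993)² × 18.0 = 0.0006466 W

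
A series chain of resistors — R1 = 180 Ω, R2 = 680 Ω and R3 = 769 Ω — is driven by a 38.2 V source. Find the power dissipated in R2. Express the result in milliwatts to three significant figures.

Since the resistors are in series they all carry the loop current I = V/R_total; the power in any one is I²R.
R_total = 180 + 680 + 769 = 1629 Ω
I = V / R_total = 38.2 / 1629 = 0.02345 A
P_R2 = I² × R2 = (0.02345)² × 680 = 0.3739 W

374 mW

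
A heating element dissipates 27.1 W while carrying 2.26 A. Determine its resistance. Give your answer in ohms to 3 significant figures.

Inverting the appropriate power form: R = P / I².
R = 27.1 / (2.260)² = 5.306 Ω

5.31 Ω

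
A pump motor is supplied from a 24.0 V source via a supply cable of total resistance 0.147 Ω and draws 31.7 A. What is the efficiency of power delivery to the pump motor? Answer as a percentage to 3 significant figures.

The supply cable carries the full 31.7 A.
P_line = I² R_line = (31.70)² × 0.147 = 147.7 W
P_source = V I = 24.0 × 31.70 = 760.8 W; P_load = 613.1 W
η = P_load / P_source = 613.1 / 760.8 = 0.8058

80.6 %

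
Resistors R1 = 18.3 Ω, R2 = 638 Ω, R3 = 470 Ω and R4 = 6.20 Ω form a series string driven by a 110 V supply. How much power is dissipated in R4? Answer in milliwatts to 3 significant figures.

Since the resistors are in series they all carry the loop current I = V/R_total; the power in any one is I²R.
R_total = 18.3 + 638 + 470 + 6.20 = 1132 Ω
I = V / R_total = 110 / 1132 = 0.09713 A
P_R4 = I² × R4 = (0.09713)² × 6.20 = 0.05849 W

58.5 mW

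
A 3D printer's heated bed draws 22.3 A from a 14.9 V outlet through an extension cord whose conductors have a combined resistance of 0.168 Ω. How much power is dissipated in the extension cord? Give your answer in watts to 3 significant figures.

Line loss is just I²R for the cable — we know both I and R_line directly.
The extension cord carries the full 22.3 A.
P_line = I² R_line = (22.30)² × 0.168 = 83.54 W

83.5 W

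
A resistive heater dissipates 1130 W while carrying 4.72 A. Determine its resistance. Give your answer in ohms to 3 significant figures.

50.7 Ω

The two known quantities fix the third via R = P / I².
R = 1130 / (4.720)² = 50.72 Ω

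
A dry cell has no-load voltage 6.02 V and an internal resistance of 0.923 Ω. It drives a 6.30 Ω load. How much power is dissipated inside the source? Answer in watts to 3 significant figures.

0.641 W

r is in series with the load, so it carries the full circuit current — the loss in it is I²r.
I = ε / (r + R) = 6.02 / (0.923 + 6.30) = 0.8334 A
P_int = I² r = (0.8334)² × 0.923 = 0.6411 W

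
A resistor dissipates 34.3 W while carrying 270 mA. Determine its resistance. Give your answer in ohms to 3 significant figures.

Rearranging the power relation for the two known quantities gives R = P / I².
R = 34.3 / (0.2700)² = 470.5 Ω

471 Ω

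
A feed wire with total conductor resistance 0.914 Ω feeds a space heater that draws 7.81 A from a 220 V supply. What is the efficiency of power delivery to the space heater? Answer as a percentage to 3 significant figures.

96.8 %

The feed wire carries the full 7.81 A.
P_line = I² R_line = (7.810)² × 0.914 = 55.75 W
P_source = V I = 220 × 7.810 = 1718 W; P_load = 1662 W
η = P_load / P_source = 1662 / 1718 = 0.9676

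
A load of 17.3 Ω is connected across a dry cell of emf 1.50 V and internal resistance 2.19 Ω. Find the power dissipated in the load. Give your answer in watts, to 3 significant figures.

Find the circuit current first, then P = I²R for the load (series elements share I).
I = ε / (r + R) = 1.50 / (2.19 + 17.3) = 0.07696 A
P_load = I² R = (0.07696)² × 17.3 = 0.1025 W

0.102 W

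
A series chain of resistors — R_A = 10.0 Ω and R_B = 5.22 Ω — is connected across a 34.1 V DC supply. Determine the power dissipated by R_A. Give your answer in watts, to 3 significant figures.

50.2 W

Series elements share the same current, so find I first, then use P = I²R.
R_total = 10.0 + 5.22 = 15.22 Ω
I = V / R_total = 34.1 / 15.22 = 2.240 A
P_R_A = I² × R_A = (2.240)² × 10.0 = 50.20 W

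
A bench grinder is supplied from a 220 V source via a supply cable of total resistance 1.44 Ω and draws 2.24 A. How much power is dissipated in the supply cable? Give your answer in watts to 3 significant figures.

The supply cable and load are in series, so the same current flows in both; the loss is I²R_line.
The supply cable carries the full 2.24 A.
P_line = I² R_line = (2.240)² × 1.44 = 7.225 W

7.23 W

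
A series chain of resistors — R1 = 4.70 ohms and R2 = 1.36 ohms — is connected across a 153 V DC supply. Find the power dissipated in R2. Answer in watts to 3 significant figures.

In a series string the same current flows through every resistor — find that current, then P = I²R for the one we want.
R_total = 4.70 + 1.36 = 6.060 Ω
I = V / R_total = 153 / 6.060 = 25.25 A
P_R2 = I² × R2 = (25.25)² × 1.36 = 866.9 W

867 W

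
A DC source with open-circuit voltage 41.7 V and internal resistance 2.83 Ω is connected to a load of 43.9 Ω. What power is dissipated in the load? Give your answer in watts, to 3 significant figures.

35.0 W

Load and internal resistance form a series loop — compute the loop current, then the load power via I²R.
I = ε / (r + R) = 41.7 / (2.83 + 43.9) = 0.8924 A
P_load = I² R = (0.8924)² × 43.9 = 34.96 W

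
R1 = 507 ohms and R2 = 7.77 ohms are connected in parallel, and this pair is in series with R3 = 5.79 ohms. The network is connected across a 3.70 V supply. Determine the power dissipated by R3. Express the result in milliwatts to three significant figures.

439 mW

Combine R1 and R2 into their parallel equivalent first, reducing the network to two series resistors.
R_p = (507×7.77)/(507+7.77) = 7.653 Ω
R_total = R_p + 5.79 = 7.653 + 5.79 = 13.44 Ω
I = V / R_total = 3.70 / 13.44 = 0.2752 A
R3 carries the full series current, so P = I²R.
P_R3 = (0.2752)² × 5.79 = 0.4386 W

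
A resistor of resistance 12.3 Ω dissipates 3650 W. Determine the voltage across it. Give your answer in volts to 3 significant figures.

212 V

From P = V I = I²R = V²/R, with the two given quantities we get V = √(P R).
V = √(3650 × 12.3) = 211.9 V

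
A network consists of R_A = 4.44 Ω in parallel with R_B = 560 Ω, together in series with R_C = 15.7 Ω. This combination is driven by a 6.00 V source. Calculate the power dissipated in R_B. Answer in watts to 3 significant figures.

Reduce the parallel combination to a single R_p; the circuit then becomes R_p in series with the remaining resistor.
R_p = (4.44×560)/(4.44+560) = 4.405 Ω
R_total = R_p + 15.7 = 4.405 + 15.7 = 20.11 Ω
I = V / R_total = 6.00 / 20.11 = 0.2984 A
Voltage across the parallel pair: V_p = I × R_p = 0.2984 × 4.405 = 1.315 V
R_B has V_p across it, so P = V_p²/R_B.
P_R_B = (1.315)² / 560 = 0.003086 W

0.00309 W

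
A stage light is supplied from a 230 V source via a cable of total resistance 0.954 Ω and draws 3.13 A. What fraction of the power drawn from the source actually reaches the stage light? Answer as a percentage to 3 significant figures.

98.7 %

The cable carries the full 3.13 A.
P_line = I² R_line = (3.130)² × 0.954 = 9.346 W
P_source = V I = 230 × 3.130 = 719.9 W; P_load = 710.6 W
η = P_load / P_source = 710.6 / 719.9 = 0.9870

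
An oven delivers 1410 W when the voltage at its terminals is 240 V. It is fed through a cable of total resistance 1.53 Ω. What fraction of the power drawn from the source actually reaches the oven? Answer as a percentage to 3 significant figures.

96.4 %

I = P / V = 1410 / 240 = 5.875 A through the cable.
P_line = I² R_line = (5.875)² × 1.53 = 52.81 W
P_source = P_load + P_line = 1410 + 52.81 = 1463 W
η = P_load / P_source = 1410 / 1463 = 0.9639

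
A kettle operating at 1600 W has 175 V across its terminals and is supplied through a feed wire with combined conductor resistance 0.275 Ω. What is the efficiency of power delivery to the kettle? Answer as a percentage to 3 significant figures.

I = P / V = 1600 / 175 = 9.143 A through the feed wire.
P_line = I² R_line = (9.143)² × 0.275 = 22.99 W
P_source = P_load + P_line = 1600 + 22.99 = 1623 W
η = P_load / P_source = 1600 / 1623 = 0.9858

98.6 %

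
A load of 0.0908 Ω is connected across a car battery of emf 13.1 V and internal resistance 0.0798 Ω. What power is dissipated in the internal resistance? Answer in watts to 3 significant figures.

Internal loss is I²r, with I set by the total series resistance r+R.
I = ε / (r + R) = 13.1 / (0.0798 + 0.0908) = 76.79 A
P_int = I² r = (76.79)² × 0.0798 = 470.5 W

471 W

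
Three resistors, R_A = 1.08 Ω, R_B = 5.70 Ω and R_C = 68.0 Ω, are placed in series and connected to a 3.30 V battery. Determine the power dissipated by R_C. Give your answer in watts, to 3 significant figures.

0.132 W

The current is common to all series resistors; compute it, then apply P = I²R for the target.
R_total = 1.08 + 5.70 + 68.0 = 74.78 Ω
I = V / R_total = 3.30 / 74.78 = 0.04413 A
P_R_C = I² × R_C = (0.04413)² × 68.0 = 0.1324 W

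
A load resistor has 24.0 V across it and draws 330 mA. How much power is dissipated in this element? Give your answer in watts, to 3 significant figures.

Both the voltage across and the current through the element are known, so P = V I applies directly.
P = 24.0 V × 0.3300 A = 7.920 W

7.92 W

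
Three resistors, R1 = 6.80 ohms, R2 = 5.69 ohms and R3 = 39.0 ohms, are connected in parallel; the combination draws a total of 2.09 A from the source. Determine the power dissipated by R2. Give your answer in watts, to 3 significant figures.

Only the total current is stated, so first find the parallel equivalent to get the voltage across the combination.
1/R_eq = 1/6.80 + 1/5.69 + 1/39.0 ⇒ R_eq = 2.870 Ω
V = I_total × R_eq = 2.090 × 2.870 = 5.998 V
P_R2 = V² / R2 = (5.998)² / 5.69 = 6.323 W

6.32 W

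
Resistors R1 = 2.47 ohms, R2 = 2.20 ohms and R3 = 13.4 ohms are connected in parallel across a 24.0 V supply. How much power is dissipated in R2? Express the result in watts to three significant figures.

262 W

R2 sits directly across the source, so P = V²/R with V = 24.0 V.
P_R2 = V² / R2 = (24.0)² / 2.20 Ω = 261.8 W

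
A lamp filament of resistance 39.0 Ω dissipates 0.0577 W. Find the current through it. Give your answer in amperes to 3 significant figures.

0.0385 A

From P = V I = I²R = V²/R, with the two given quantities we get I = √(P / R).
I = √(0.0577 / 39.0) = 0.03846 A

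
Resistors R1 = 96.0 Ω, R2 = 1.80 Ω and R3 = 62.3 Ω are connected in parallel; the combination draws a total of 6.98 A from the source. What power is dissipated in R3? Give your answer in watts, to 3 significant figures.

2.31 W

We need the common branch voltage; get it from I_total × R_eq, then P = V²/R for the branch.
1/R_eq = 1/96.0 + 1/1.80 + 1/62.3 ⇒ R_eq = 1.718 Ω
V = I_total × R_eq = 6.980 × 1.718 = 11.99 V
P_R3 = V² / R3 = (11.99)² / 62.3 = 2.309 W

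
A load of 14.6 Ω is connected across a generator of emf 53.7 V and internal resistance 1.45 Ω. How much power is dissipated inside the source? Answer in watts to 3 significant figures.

The internal resistance carries the same current as the load; P_int = I²r.
I = ε / (r + R) = 53.7 / (1.45 + 14.6) = 3.346 A
P_int = I² r = (3.346)² × 1.45 = 16.23 W

16.2 W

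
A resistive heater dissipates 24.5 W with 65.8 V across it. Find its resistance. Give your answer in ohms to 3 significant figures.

177 Ω

Inverting the appropriate power form: R = V² / P.
R = (65.8)² / 24.5 = 176.7 Ω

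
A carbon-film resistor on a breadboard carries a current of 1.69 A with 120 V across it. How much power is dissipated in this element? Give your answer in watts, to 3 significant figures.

203 W

Both the voltage across and the current through the element are known, so P = V I applies directly.
P = 120 V × 1.690 A = 202.8 W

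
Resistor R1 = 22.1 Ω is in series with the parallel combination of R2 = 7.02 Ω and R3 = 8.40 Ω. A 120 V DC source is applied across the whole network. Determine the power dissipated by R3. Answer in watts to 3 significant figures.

Collapse R2‖R3 to a single equivalent, reducing the network to two series elements.
R_p = (7.02×8.40)/(7.02+8.40) = 3.824 Ω
R_total = 22.1 + 3.824 = 25.92 Ω
I = V / R_total = 120 / 25.92 = 4.629 A
Voltage across the parallel pair: V_p = I × R_p = 4.629 × 3.824 = 17.70 V
R3 sees V_p directly, so P = V_p² / R3.
P_R3 = (17.70)² / 8.40 = 37.30 W

37.3 W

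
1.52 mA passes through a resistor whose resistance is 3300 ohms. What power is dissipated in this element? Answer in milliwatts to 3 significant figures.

Current and resistance are given, so P = I²R is the direct form.
P = (0.001520 A)² × 3300 Ω = 0.007624 W

7.62 mW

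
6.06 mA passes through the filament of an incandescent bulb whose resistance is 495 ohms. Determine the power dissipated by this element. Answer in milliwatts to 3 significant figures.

Current and resistance are given, so P = I²R is the direct form.
P = (0.006060 A)² × 495 Ω = 0.01818 W

18.2 mW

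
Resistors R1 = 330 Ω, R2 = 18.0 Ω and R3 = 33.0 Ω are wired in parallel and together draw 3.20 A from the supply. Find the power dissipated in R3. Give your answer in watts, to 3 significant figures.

39.3 W

The branches share the same voltage, but only the total current is given — find V from the equivalent resistance first.
1/R_eq = 1/330 + 1/18.0 + 1/33.0 ⇒ R_eq = 11.25 Ω
V = I_total × R_eq = 3.200 × 11.25 = 36.00 V
P_R3 = V² / R3 = (36.00)² / 33.0 = 39.27 W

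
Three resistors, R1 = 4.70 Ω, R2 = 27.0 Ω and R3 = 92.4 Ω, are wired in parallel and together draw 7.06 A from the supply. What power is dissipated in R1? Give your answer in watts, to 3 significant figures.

Parallel branches share V, not I — compute V via R_eq, then use V²/R for the target branch.
1/R_eq = 1/4.70 + 1/27.0 + 1/92.4 ⇒ R_eq = 3.837 Ω
V = I_total × R_eq = 7.060 × 3.837 = 27.09 V
P_R1 = V² / R1 = (27.09)² / 4.70 = 156.1 W

156 W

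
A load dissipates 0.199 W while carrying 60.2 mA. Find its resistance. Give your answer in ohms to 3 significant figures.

54.9 Ω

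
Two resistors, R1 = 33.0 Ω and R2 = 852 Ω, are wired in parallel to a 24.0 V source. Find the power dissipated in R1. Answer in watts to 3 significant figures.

17.5 W

Each parallel branch sees the full supply voltage, so P = V²/R applies directly to the target branch.
P_R1 = V² / R1 = (24.0)² / 33.0 Ω = 17.45 W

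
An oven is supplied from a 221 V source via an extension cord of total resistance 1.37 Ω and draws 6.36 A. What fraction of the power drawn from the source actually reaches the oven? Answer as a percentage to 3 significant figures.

The extension cord carries the full 6.36 A.
P_line = I² R_line = (6.360)² × 1.37 = 55.42 W
P_source = V I = 221 × 6.360 = 1406 W; P_load = 1350 W
η = P_load / P_source = 1350 / 1406 = 0.9606

96.1 %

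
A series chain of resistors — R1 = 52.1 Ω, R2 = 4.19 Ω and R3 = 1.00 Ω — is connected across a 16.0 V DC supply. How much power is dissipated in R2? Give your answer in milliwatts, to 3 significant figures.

327 mW

Every series element carries the same I. Get I from the total resistance, then P = I² × R2.
R_total = 52.1 + 4.19 + 1.00 = 57.29 Ω
I = V / R_total = 16.0 / 57.29 = 0.2793 A
P_R2 = I² × R2 = (0.2793)² × 4.19 = 0.3268 W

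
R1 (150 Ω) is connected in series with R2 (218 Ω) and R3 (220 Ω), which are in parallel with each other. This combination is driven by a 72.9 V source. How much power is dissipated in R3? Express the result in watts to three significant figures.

Replace R2 and R3 with their parallel equivalent so the circuit becomes R1 in series with R_p.
R_p = (218×220)/(218+220) = 109.5 Ω
R_total = 150 + 109.5 = 259.5 Ω
I = V / R_total = 72.9 / 259.5 = 0.2809 A
Voltage across the parallel pair: V_p = I × R_p = 0.2809 × 109.5 = 30.76 V
R3 sees V_p directly, so P = V_p² / R3.
P_R3 = (30.76)² / 220 = 4.301 W

4.30 W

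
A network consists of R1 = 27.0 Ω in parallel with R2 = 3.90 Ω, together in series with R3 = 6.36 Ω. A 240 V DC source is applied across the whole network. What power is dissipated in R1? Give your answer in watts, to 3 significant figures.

First find R_p for the parallel pair, then treat R_p + R3 as a series loop.
R_p = (27.0×3.90)/(27.0+3.90) = 3.408 Ω
R_total = R_p + 6.36 = 3.408 + 6.36 = 9.768 Ω
I = V / R_total = 240 / 9.768 = 24.57 A
Voltage across the parallel pair: V_p = I × R_p = 24.57 × 3.408 = 83.73 V
Use P = V²/R for R1 with V = V_p.
P_R1 = (83.73)² / 27.0 = 259.7 W

260 W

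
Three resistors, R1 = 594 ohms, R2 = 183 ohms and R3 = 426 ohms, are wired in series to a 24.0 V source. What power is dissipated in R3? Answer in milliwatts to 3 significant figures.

In a series string the same current flows through every resistor — find that current, then P = I²R for the one we want.
R_total = 594 + 183 + 426 = 1203 Ω
I = V / R_total = 24.0 / 1203 = 0.01995 A
P_R3 = I² × R3 = (0.01995)² × 426 = 0.1696 W

170 mW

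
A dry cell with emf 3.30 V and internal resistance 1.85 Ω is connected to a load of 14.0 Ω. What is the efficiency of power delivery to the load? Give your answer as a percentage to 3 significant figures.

88.3 %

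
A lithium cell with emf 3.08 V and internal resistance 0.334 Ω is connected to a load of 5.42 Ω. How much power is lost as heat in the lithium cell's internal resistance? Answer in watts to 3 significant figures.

0.0957 W

The internal resistance carries the same current as the load; P_int = I²r.
I = ε / (r + R) = 3.08 / (0.334 + 5.42) = 0.5353 A
P_int = I² r = (0.5353)² × 0.334 = 0.09570 W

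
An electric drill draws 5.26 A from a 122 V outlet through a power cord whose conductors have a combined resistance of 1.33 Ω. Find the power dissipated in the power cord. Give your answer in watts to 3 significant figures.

36.8 W

Only the current and the line resistance are needed for the I²R loss.
The power cord carries the full 5.26 A.
P_line = I² R_line = (5.260)² × 1.33 = 36.80 W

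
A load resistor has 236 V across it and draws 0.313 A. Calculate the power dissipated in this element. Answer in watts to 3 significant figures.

73.9 W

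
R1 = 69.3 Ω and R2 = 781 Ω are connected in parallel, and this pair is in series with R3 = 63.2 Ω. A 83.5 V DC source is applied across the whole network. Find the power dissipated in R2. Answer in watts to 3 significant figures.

Collapse the R1‖R2 pair into one equivalent R_p; then R_p and R3 form a series string.
R_p = (69.3×781)/(69.3+781) = 63.65 Ω
R_total = R_p + 63.2 = 63.65 + 63.2 = 126.9 Ω
I = V / R_total = 83.5 / 126.9 = 0.6582 A
Voltage across the parallel pair: V_p = I × R_p = 0.6582 × 63.65 = 41.90 V
R2 sits across V_p; its power is V_p²/R.
P_R2 = (41.90)² / 781 = 2.248 W

2.25 W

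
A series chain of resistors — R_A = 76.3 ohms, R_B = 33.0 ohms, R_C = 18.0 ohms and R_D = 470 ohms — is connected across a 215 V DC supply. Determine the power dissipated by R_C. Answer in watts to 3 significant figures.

2.33 W

Every series element carries the same I. Get I from the total resistance, then P = I² × R_C.
R_total = 76.3 + 33.0 + 18.0 + 470 = 597.3 Ω
I = V / R_total = 215 / 597.3 = 0.3600 A
P_R_C = I² × R_C = (0.3600)² × 18.0 = 2.332 W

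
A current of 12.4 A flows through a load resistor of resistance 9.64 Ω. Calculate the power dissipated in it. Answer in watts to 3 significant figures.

1480 W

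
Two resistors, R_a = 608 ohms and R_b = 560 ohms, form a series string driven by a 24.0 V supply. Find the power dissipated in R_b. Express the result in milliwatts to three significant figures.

The current is common to all series resistors; compute it, then apply P = I²R for the target.
R_total = 608 + 560 = 1168 Ω
I = V / R_total = 24.0 / 1168 = 0.02055 A
P_R_b = I² × R_b = (0.02055)² × 560 = 0.2364 W

236 mW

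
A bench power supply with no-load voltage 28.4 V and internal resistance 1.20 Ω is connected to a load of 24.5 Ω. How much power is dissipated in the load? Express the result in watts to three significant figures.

The internal resistance and the load are in series, so the same I flows through both; get I from ε/(r+R), then I²R for the load.
I = ε / (r + R) = 28.4 / (1.20 + 24.5) = 1.105 A
P_load = I² R = (1.105)² × 24.5 = 29.92 W

29.9 W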